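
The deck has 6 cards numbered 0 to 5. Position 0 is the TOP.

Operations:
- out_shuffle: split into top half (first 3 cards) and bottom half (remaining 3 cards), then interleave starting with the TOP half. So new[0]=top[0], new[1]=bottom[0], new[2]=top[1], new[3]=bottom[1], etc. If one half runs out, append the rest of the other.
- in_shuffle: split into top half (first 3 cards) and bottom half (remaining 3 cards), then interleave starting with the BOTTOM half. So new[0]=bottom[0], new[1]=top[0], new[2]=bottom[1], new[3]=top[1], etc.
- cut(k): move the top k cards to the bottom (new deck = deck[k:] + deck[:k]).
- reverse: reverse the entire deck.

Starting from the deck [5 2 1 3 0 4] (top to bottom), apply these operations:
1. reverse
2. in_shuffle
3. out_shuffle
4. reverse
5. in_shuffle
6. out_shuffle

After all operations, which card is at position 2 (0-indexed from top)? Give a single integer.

After op 1 (reverse): [4 0 3 1 2 5]
After op 2 (in_shuffle): [1 4 2 0 5 3]
After op 3 (out_shuffle): [1 0 4 5 2 3]
After op 4 (reverse): [3 2 5 4 0 1]
After op 5 (in_shuffle): [4 3 0 2 1 5]
After op 6 (out_shuffle): [4 2 3 1 0 5]
Position 2: card 3.

Answer: 3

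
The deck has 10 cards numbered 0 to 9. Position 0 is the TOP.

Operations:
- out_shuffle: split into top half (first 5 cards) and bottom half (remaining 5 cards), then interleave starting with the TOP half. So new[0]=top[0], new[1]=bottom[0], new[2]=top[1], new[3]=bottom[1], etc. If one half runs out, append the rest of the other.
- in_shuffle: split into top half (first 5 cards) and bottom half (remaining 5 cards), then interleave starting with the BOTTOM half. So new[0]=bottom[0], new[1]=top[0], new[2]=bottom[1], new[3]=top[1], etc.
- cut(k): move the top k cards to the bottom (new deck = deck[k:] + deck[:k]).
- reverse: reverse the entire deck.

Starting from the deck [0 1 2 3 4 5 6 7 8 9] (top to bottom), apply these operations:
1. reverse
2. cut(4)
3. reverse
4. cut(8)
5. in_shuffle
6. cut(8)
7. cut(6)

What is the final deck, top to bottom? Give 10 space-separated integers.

After op 1 (reverse): [9 8 7 6 5 4 3 2 1 0]
After op 2 (cut(4)): [5 4 3 2 1 0 9 8 7 6]
After op 3 (reverse): [6 7 8 9 0 1 2 3 4 5]
After op 4 (cut(8)): [4 5 6 7 8 9 0 1 2 3]
After op 5 (in_shuffle): [9 4 0 5 1 6 2 7 3 8]
After op 6 (cut(8)): [3 8 9 4 0 5 1 6 2 7]
After op 7 (cut(6)): [1 6 2 7 3 8 9 4 0 5]

Answer: 1 6 2 7 3 8 9 4 0 5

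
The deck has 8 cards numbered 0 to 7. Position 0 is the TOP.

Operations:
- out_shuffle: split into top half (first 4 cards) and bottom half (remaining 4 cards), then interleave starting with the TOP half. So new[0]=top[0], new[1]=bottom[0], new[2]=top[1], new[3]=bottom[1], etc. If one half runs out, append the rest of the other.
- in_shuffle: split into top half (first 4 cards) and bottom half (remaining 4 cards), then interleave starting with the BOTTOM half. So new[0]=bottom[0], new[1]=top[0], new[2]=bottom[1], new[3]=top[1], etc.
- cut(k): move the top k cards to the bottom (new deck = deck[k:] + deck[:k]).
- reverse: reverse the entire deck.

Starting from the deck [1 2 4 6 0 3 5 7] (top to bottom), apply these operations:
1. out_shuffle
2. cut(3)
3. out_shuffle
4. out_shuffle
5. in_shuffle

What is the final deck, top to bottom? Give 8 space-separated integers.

After op 1 (out_shuffle): [1 0 2 3 4 5 6 7]
After op 2 (cut(3)): [3 4 5 6 7 1 0 2]
After op 3 (out_shuffle): [3 7 4 1 5 0 6 2]
After op 4 (out_shuffle): [3 5 7 0 4 6 1 2]
After op 5 (in_shuffle): [4 3 6 5 1 7 2 0]

Answer: 4 3 6 5 1 7 2 0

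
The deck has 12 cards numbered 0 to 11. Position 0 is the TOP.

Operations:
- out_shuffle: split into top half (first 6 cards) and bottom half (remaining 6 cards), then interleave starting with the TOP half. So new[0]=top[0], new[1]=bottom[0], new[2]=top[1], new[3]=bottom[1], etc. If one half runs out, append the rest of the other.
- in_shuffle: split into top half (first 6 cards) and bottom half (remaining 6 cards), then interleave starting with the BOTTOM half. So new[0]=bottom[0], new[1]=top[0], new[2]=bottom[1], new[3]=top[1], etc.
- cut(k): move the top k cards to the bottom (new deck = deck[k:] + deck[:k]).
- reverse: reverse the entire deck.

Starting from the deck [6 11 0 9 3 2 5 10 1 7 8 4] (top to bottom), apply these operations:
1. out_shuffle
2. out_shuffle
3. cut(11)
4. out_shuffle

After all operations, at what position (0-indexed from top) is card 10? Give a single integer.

After op 1 (out_shuffle): [6 5 11 10 0 1 9 7 3 8 2 4]
After op 2 (out_shuffle): [6 9 5 7 11 3 10 8 0 2 1 4]
After op 3 (cut(11)): [4 6 9 5 7 11 3 10 8 0 2 1]
After op 4 (out_shuffle): [4 3 6 10 9 8 5 0 7 2 11 1]
Card 10 is at position 3.

Answer: 3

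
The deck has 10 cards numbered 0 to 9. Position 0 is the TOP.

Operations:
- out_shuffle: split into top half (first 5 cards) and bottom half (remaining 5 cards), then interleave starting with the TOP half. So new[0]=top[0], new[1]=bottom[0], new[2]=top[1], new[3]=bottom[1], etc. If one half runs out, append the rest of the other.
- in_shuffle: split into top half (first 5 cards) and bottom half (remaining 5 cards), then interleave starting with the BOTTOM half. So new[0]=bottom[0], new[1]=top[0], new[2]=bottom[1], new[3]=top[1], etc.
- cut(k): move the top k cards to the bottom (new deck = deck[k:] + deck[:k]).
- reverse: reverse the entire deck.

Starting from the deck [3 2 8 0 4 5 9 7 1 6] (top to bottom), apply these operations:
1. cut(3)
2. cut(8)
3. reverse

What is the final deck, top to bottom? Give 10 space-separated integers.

Answer: 3 6 1 7 9 5 4 0 8 2

Derivation:
After op 1 (cut(3)): [0 4 5 9 7 1 6 3 2 8]
After op 2 (cut(8)): [2 8 0 4 5 9 7 1 6 3]
After op 3 (reverse): [3 6 1 7 9 5 4 0 8 2]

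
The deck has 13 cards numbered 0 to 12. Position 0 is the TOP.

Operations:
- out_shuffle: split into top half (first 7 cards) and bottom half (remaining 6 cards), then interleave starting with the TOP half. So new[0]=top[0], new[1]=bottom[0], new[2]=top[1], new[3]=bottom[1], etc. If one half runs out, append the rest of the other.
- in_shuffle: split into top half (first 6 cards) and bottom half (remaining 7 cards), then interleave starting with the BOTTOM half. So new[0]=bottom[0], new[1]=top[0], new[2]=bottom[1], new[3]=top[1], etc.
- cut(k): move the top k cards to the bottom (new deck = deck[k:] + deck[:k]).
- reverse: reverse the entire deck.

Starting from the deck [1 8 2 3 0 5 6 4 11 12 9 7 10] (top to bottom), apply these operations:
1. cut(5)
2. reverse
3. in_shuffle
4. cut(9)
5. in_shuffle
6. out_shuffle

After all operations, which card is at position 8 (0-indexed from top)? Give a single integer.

Answer: 12

Derivation:
After op 1 (cut(5)): [5 6 4 11 12 9 7 10 1 8 2 3 0]
After op 2 (reverse): [0 3 2 8 1 10 7 9 12 11 4 6 5]
After op 3 (in_shuffle): [7 0 9 3 12 2 11 8 4 1 6 10 5]
After op 4 (cut(9)): [1 6 10 5 7 0 9 3 12 2 11 8 4]
After op 5 (in_shuffle): [9 1 3 6 12 10 2 5 11 7 8 0 4]
After op 6 (out_shuffle): [9 5 1 11 3 7 6 8 12 0 10 4 2]
Position 8: card 12.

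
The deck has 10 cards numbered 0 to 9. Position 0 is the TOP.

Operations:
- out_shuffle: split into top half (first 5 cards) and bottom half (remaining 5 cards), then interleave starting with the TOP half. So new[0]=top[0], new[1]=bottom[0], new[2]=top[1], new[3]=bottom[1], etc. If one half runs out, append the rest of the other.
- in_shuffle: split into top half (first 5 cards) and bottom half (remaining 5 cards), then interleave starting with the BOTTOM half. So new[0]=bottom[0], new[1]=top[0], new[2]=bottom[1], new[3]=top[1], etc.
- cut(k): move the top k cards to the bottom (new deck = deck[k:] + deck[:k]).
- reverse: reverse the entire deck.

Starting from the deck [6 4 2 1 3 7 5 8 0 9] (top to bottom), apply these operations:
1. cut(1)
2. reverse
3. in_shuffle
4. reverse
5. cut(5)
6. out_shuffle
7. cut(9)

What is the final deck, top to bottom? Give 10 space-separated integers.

Answer: 0 1 5 9 4 3 8 6 2 7

Derivation:
After op 1 (cut(1)): [4 2 1 3 7 5 8 0 9 6]
After op 2 (reverse): [6 9 0 8 5 7 3 1 2 4]
After op 3 (in_shuffle): [7 6 3 9 1 0 2 8 4 5]
After op 4 (reverse): [5 4 8 2 0 1 9 3 6 7]
After op 5 (cut(5)): [1 9 3 6 7 5 4 8 2 0]
After op 6 (out_shuffle): [1 5 9 4 3 8 6 2 7 0]
After op 7 (cut(9)): [0 1 5 9 4 3 8 6 2 7]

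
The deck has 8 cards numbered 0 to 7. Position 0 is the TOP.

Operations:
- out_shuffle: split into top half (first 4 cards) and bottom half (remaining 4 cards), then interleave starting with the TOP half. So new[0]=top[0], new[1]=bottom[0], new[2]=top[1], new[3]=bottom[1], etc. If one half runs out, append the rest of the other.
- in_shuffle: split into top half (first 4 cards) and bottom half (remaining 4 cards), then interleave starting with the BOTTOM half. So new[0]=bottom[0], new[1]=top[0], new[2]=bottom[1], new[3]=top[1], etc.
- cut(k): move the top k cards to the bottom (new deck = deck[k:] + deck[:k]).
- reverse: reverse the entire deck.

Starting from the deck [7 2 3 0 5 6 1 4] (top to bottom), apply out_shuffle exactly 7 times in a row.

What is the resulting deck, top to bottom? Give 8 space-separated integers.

After op 1 (out_shuffle): [7 5 2 6 3 1 0 4]
After op 2 (out_shuffle): [7 3 5 1 2 0 6 4]
After op 3 (out_shuffle): [7 2 3 0 5 6 1 4]
After op 4 (out_shuffle): [7 5 2 6 3 1 0 4]
After op 5 (out_shuffle): [7 3 5 1 2 0 6 4]
After op 6 (out_shuffle): [7 2 3 0 5 6 1 4]
After op 7 (out_shuffle): [7 5 2 6 3 1 0 4]

Answer: 7 5 2 6 3 1 0 4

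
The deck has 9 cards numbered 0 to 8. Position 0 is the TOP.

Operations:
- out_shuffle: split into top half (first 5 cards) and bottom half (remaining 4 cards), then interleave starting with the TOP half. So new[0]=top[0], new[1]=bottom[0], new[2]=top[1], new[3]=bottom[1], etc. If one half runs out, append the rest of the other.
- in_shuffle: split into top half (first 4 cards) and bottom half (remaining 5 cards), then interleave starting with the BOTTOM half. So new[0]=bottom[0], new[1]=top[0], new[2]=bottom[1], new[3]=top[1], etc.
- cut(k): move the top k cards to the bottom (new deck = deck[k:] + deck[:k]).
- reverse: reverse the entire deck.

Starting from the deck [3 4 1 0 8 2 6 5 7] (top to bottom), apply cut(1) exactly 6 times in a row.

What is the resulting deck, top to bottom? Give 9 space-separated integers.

After op 1 (cut(1)): [4 1 0 8 2 6 5 7 3]
After op 2 (cut(1)): [1 0 8 2 6 5 7 3 4]
After op 3 (cut(1)): [0 8 2 6 5 7 3 4 1]
After op 4 (cut(1)): [8 2 6 5 7 3 4 1 0]
After op 5 (cut(1)): [2 6 5 7 3 4 1 0 8]
After op 6 (cut(1)): [6 5 7 3 4 1 0 8 2]

Answer: 6 5 7 3 4 1 0 8 2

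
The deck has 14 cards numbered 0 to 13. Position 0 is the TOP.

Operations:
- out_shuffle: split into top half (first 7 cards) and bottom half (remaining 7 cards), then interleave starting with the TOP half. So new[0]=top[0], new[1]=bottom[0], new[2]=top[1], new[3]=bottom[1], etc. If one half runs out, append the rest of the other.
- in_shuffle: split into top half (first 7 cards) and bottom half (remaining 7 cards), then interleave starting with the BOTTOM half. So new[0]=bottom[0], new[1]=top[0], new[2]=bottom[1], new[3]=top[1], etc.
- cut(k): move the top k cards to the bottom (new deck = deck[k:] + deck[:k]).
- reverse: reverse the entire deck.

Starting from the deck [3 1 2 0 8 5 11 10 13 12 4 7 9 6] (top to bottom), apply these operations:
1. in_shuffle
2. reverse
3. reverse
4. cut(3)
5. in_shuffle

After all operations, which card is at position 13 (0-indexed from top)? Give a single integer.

Answer: 8

Derivation:
After op 1 (in_shuffle): [10 3 13 1 12 2 4 0 7 8 9 5 6 11]
After op 2 (reverse): [11 6 5 9 8 7 0 4 2 12 1 13 3 10]
After op 3 (reverse): [10 3 13 1 12 2 4 0 7 8 9 5 6 11]
After op 4 (cut(3)): [1 12 2 4 0 7 8 9 5 6 11 10 3 13]
After op 5 (in_shuffle): [9 1 5 12 6 2 11 4 10 0 3 7 13 8]
Position 13: card 8.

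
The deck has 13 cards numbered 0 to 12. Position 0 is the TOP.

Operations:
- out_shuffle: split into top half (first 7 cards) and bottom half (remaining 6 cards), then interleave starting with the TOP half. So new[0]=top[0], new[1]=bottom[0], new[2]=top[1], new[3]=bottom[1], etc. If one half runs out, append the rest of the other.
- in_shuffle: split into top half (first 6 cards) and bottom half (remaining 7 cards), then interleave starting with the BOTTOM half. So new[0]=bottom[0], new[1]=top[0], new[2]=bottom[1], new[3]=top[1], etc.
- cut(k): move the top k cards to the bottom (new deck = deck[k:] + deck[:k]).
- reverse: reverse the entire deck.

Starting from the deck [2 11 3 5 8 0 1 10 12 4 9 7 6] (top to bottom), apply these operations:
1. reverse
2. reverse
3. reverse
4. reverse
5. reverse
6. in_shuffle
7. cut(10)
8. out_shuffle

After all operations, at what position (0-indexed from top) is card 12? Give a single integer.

After op 1 (reverse): [6 7 9 4 12 10 1 0 8 5 3 11 2]
After op 2 (reverse): [2 11 3 5 8 0 1 10 12 4 9 7 6]
After op 3 (reverse): [6 7 9 4 12 10 1 0 8 5 3 11 2]
After op 4 (reverse): [2 11 3 5 8 0 1 10 12 4 9 7 6]
After op 5 (reverse): [6 7 9 4 12 10 1 0 8 5 3 11 2]
After op 6 (in_shuffle): [1 6 0 7 8 9 5 4 3 12 11 10 2]
After op 7 (cut(10)): [11 10 2 1 6 0 7 8 9 5 4 3 12]
After op 8 (out_shuffle): [11 8 10 9 2 5 1 4 6 3 0 12 7]
Card 12 is at position 11.

Answer: 11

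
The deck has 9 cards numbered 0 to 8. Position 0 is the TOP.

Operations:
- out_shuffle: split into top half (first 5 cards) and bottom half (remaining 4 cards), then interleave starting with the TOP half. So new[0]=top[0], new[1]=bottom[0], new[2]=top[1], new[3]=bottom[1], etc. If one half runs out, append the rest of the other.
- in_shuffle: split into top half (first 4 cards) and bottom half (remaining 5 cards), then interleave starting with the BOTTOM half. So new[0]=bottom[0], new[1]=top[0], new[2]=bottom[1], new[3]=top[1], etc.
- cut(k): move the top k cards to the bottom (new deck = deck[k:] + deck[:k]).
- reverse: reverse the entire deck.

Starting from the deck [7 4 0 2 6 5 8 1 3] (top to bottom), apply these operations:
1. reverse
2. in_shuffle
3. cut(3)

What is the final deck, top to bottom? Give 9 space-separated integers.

After op 1 (reverse): [3 1 8 5 6 2 0 4 7]
After op 2 (in_shuffle): [6 3 2 1 0 8 4 5 7]
After op 3 (cut(3)): [1 0 8 4 5 7 6 3 2]

Answer: 1 0 8 4 5 7 6 3 2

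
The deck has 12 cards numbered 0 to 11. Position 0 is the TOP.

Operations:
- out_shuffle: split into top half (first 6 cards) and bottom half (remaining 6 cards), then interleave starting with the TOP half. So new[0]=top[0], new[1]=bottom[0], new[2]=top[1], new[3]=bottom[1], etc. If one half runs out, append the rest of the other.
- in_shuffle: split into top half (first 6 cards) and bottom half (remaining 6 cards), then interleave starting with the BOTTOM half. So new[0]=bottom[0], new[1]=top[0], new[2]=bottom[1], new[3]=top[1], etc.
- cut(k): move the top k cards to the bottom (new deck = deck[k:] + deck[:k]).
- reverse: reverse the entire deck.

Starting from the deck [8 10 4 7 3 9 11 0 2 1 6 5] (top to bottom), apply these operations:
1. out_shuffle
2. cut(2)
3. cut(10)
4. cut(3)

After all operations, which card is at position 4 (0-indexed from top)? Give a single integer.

Answer: 1

Derivation:
After op 1 (out_shuffle): [8 11 10 0 4 2 7 1 3 6 9 5]
After op 2 (cut(2)): [10 0 4 2 7 1 3 6 9 5 8 11]
After op 3 (cut(10)): [8 11 10 0 4 2 7 1 3 6 9 5]
After op 4 (cut(3)): [0 4 2 7 1 3 6 9 5 8 11 10]
Position 4: card 1.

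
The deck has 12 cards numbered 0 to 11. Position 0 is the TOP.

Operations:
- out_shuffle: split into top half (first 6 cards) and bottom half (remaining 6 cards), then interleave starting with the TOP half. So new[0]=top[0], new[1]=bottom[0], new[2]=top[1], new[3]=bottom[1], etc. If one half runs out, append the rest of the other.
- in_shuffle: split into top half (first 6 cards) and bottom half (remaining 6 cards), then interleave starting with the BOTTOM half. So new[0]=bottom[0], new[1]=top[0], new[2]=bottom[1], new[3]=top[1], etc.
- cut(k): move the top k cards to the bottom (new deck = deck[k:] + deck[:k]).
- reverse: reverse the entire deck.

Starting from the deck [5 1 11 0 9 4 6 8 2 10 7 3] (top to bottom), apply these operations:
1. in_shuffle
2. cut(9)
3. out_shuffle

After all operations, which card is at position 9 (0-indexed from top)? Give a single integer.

Answer: 0

Derivation:
After op 1 (in_shuffle): [6 5 8 1 2 11 10 0 7 9 3 4]
After op 2 (cut(9)): [9 3 4 6 5 8 1 2 11 10 0 7]
After op 3 (out_shuffle): [9 1 3 2 4 11 6 10 5 0 8 7]
Position 9: card 0.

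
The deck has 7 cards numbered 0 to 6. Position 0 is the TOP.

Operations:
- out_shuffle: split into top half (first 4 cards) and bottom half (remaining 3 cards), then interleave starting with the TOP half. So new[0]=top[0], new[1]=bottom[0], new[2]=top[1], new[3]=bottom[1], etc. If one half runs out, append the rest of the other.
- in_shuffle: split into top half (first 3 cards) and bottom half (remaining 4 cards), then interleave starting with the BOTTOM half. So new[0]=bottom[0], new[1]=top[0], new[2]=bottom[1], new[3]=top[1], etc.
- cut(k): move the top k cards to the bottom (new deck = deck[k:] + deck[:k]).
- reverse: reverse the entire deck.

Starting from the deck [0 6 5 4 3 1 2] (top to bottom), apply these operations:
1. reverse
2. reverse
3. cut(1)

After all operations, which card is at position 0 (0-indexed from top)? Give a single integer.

After op 1 (reverse): [2 1 3 4 5 6 0]
After op 2 (reverse): [0 6 5 4 3 1 2]
After op 3 (cut(1)): [6 5 4 3 1 2 0]
Position 0: card 6.

Answer: 6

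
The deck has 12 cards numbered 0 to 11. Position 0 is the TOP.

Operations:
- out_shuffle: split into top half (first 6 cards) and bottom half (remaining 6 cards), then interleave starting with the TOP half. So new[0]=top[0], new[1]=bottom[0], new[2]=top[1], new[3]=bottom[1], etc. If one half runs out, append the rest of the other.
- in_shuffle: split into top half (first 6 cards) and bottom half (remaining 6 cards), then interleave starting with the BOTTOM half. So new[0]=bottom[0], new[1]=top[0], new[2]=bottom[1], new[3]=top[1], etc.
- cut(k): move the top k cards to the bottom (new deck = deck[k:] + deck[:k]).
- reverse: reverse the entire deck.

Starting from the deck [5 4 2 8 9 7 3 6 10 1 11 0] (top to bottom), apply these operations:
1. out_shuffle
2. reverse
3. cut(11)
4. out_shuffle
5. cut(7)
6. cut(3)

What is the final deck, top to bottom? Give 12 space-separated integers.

After op 1 (out_shuffle): [5 3 4 6 2 10 8 1 9 11 7 0]
After op 2 (reverse): [0 7 11 9 1 8 10 2 6 4 3 5]
After op 3 (cut(11)): [5 0 7 11 9 1 8 10 2 6 4 3]
After op 4 (out_shuffle): [5 8 0 10 7 2 11 6 9 4 1 3]
After op 5 (cut(7)): [6 9 4 1 3 5 8 0 10 7 2 11]
After op 6 (cut(3)): [1 3 5 8 0 10 7 2 11 6 9 4]

Answer: 1 3 5 8 0 10 7 2 11 6 9 4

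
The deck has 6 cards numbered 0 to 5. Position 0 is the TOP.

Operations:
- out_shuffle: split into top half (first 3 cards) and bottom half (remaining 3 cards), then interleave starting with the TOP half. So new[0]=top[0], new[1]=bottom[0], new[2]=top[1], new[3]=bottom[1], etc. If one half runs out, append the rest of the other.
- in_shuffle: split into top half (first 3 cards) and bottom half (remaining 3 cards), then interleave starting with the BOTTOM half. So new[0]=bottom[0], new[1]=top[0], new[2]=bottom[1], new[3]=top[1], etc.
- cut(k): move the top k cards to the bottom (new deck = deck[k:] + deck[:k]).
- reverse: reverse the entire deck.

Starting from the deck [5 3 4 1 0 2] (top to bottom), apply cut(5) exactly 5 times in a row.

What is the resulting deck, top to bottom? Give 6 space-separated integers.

After op 1 (cut(5)): [2 5 3 4 1 0]
After op 2 (cut(5)): [0 2 5 3 4 1]
After op 3 (cut(5)): [1 0 2 5 3 4]
After op 4 (cut(5)): [4 1 0 2 5 3]
After op 5 (cut(5)): [3 4 1 0 2 5]

Answer: 3 4 1 0 2 5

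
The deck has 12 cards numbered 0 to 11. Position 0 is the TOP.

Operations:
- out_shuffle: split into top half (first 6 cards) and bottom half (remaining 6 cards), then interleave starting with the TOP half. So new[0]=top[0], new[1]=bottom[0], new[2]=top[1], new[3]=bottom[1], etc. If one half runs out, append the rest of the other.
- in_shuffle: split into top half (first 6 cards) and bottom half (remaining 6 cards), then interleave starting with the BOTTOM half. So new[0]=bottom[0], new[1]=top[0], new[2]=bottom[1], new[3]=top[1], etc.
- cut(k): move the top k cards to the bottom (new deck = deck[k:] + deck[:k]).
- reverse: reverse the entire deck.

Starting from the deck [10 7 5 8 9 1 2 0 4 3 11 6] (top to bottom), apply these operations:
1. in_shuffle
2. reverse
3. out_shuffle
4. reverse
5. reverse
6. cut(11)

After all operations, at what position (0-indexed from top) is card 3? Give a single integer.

After op 1 (in_shuffle): [2 10 0 7 4 5 3 8 11 9 6 1]
After op 2 (reverse): [1 6 9 11 8 3 5 4 7 0 10 2]
After op 3 (out_shuffle): [1 5 6 4 9 7 11 0 8 10 3 2]
After op 4 (reverse): [2 3 10 8 0 11 7 9 4 6 5 1]
After op 5 (reverse): [1 5 6 4 9 7 11 0 8 10 3 2]
After op 6 (cut(11)): [2 1 5 6 4 9 7 11 0 8 10 3]
Card 3 is at position 11.

Answer: 11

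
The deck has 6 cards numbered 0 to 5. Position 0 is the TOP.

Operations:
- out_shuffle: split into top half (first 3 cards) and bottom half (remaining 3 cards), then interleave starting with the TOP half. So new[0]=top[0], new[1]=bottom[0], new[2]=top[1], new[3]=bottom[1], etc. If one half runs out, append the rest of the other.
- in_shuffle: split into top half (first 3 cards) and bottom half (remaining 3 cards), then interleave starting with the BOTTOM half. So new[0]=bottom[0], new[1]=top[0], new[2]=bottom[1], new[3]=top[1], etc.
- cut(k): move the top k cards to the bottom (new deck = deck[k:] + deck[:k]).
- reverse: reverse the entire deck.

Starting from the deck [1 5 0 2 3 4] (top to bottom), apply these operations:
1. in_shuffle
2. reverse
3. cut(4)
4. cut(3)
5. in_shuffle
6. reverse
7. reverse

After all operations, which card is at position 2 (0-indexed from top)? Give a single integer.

Answer: 2

Derivation:
After op 1 (in_shuffle): [2 1 3 5 4 0]
After op 2 (reverse): [0 4 5 3 1 2]
After op 3 (cut(4)): [1 2 0 4 5 3]
After op 4 (cut(3)): [4 5 3 1 2 0]
After op 5 (in_shuffle): [1 4 2 5 0 3]
After op 6 (reverse): [3 0 5 2 4 1]
After op 7 (reverse): [1 4 2 5 0 3]
Position 2: card 2.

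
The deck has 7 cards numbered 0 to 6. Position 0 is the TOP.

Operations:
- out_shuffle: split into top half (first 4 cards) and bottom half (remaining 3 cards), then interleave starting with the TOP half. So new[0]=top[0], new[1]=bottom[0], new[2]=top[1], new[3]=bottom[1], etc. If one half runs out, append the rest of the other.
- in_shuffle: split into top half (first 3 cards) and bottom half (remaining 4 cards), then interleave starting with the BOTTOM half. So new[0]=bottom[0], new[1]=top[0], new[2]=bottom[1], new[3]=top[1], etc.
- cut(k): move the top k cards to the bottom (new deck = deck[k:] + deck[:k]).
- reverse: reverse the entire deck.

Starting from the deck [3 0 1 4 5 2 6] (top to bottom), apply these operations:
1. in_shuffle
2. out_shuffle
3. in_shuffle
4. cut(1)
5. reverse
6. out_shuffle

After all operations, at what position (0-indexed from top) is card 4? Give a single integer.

Answer: 5

Derivation:
After op 1 (in_shuffle): [4 3 5 0 2 1 6]
After op 2 (out_shuffle): [4 2 3 1 5 6 0]
After op 3 (in_shuffle): [1 4 5 2 6 3 0]
After op 4 (cut(1)): [4 5 2 6 3 0 1]
After op 5 (reverse): [1 0 3 6 2 5 4]
After op 6 (out_shuffle): [1 2 0 5 3 4 6]
Card 4 is at position 5.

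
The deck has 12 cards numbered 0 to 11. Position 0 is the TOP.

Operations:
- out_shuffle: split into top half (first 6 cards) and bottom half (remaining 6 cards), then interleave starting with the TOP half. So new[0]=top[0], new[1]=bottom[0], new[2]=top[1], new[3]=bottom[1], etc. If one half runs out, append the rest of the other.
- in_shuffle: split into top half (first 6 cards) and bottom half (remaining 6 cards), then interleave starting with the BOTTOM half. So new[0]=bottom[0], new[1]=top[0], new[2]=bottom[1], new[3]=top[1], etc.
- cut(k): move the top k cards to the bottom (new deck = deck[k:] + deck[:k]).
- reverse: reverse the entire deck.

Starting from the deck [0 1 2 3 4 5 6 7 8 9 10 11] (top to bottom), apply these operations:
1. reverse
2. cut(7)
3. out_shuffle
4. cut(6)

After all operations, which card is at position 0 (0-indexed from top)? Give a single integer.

Answer: 1

Derivation:
After op 1 (reverse): [11 10 9 8 7 6 5 4 3 2 1 0]
After op 2 (cut(7)): [4 3 2 1 0 11 10 9 8 7 6 5]
After op 3 (out_shuffle): [4 10 3 9 2 8 1 7 0 6 11 5]
After op 4 (cut(6)): [1 7 0 6 11 5 4 10 3 9 2 8]
Position 0: card 1.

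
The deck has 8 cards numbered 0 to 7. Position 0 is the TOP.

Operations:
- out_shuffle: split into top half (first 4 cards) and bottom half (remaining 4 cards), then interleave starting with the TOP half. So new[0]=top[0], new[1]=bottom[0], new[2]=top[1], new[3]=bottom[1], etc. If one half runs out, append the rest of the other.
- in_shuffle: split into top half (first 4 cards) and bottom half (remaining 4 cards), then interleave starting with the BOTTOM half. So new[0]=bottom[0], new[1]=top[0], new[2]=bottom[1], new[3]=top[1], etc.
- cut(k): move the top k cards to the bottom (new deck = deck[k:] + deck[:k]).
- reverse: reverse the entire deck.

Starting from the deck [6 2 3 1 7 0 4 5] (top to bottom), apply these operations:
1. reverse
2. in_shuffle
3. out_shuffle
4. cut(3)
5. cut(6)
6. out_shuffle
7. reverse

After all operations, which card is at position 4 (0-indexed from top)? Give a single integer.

After op 1 (reverse): [5 4 0 7 1 3 2 6]
After op 2 (in_shuffle): [1 5 3 4 2 0 6 7]
After op 3 (out_shuffle): [1 2 5 0 3 6 4 7]
After op 4 (cut(3)): [0 3 6 4 7 1 2 5]
After op 5 (cut(6)): [2 5 0 3 6 4 7 1]
After op 6 (out_shuffle): [2 6 5 4 0 7 3 1]
After op 7 (reverse): [1 3 7 0 4 5 6 2]
Position 4: card 4.

Answer: 4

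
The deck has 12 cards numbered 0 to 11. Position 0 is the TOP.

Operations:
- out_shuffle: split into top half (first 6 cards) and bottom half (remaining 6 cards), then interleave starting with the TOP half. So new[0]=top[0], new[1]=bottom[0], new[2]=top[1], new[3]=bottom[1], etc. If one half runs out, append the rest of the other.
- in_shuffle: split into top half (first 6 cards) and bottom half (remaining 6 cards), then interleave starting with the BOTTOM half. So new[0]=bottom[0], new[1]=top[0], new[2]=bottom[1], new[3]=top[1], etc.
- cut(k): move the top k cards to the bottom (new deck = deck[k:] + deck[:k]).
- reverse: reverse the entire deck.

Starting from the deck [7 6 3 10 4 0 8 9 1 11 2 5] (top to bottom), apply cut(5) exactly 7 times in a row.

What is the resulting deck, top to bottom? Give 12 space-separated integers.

After op 1 (cut(5)): [0 8 9 1 11 2 5 7 6 3 10 4]
After op 2 (cut(5)): [2 5 7 6 3 10 4 0 8 9 1 11]
After op 3 (cut(5)): [10 4 0 8 9 1 11 2 5 7 6 3]
After op 4 (cut(5)): [1 11 2 5 7 6 3 10 4 0 8 9]
After op 5 (cut(5)): [6 3 10 4 0 8 9 1 11 2 5 7]
After op 6 (cut(5)): [8 9 1 11 2 5 7 6 3 10 4 0]
After op 7 (cut(5)): [5 7 6 3 10 4 0 8 9 1 11 2]

Answer: 5 7 6 3 10 4 0 8 9 1 11 2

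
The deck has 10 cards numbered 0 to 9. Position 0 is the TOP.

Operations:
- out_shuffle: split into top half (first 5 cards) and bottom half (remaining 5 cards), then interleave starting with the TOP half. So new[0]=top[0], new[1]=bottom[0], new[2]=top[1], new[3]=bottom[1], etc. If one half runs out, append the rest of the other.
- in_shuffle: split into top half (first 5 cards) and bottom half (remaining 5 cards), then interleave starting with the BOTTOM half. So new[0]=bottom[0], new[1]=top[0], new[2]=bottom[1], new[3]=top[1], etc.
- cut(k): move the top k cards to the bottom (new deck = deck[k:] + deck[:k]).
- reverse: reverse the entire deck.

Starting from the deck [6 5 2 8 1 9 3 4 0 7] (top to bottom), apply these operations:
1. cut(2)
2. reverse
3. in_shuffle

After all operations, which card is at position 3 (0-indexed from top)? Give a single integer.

After op 1 (cut(2)): [2 8 1 9 3 4 0 7 6 5]
After op 2 (reverse): [5 6 7 0 4 3 9 1 8 2]
After op 3 (in_shuffle): [3 5 9 6 1 7 8 0 2 4]
Position 3: card 6.

Answer: 6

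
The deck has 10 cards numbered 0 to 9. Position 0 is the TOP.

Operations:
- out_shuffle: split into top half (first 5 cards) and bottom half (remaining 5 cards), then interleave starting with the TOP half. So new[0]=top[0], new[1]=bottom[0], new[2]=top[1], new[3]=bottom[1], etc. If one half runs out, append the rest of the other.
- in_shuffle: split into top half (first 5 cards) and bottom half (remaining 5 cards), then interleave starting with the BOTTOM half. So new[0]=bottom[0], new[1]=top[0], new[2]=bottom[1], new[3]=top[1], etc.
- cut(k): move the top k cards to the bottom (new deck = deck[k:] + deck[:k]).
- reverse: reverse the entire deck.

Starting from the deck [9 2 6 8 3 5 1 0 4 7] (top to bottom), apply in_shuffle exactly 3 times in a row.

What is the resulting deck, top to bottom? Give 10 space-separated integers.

Answer: 1 6 7 5 2 4 3 9 0 8

Derivation:
After op 1 (in_shuffle): [5 9 1 2 0 6 4 8 7 3]
After op 2 (in_shuffle): [6 5 4 9 8 1 7 2 3 0]
After op 3 (in_shuffle): [1 6 7 5 2 4 3 9 0 8]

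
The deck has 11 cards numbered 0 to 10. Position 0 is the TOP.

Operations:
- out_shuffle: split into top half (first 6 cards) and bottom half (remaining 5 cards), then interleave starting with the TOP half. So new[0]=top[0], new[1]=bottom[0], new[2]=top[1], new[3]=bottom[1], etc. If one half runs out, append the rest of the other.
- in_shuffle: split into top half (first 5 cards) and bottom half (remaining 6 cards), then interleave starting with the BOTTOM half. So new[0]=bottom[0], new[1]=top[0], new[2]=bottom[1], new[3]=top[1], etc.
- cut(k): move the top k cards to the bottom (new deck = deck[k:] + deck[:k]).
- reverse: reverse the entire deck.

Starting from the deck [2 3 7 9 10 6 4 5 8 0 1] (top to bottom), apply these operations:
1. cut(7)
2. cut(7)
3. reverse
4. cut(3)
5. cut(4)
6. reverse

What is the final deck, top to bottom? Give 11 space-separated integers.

After op 1 (cut(7)): [5 8 0 1 2 3 7 9 10 6 4]
After op 2 (cut(7)): [9 10 6 4 5 8 0 1 2 3 7]
After op 3 (reverse): [7 3 2 1 0 8 5 4 6 10 9]
After op 4 (cut(3)): [1 0 8 5 4 6 10 9 7 3 2]
After op 5 (cut(4)): [4 6 10 9 7 3 2 1 0 8 5]
After op 6 (reverse): [5 8 0 1 2 3 7 9 10 6 4]

Answer: 5 8 0 1 2 3 7 9 10 6 4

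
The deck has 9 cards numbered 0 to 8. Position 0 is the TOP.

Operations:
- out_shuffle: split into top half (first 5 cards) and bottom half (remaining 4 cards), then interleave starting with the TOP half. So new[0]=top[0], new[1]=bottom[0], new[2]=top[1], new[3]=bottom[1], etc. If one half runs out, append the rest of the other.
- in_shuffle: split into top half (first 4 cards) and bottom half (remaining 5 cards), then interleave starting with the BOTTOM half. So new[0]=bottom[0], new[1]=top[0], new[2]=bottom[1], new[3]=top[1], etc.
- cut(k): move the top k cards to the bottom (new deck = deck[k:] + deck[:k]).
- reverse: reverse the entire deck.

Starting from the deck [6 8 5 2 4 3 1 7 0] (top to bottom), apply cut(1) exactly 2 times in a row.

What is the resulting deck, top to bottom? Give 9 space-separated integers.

Answer: 5 2 4 3 1 7 0 6 8

Derivation:
After op 1 (cut(1)): [8 5 2 4 3 1 7 0 6]
After op 2 (cut(1)): [5 2 4 3 1 7 0 6 8]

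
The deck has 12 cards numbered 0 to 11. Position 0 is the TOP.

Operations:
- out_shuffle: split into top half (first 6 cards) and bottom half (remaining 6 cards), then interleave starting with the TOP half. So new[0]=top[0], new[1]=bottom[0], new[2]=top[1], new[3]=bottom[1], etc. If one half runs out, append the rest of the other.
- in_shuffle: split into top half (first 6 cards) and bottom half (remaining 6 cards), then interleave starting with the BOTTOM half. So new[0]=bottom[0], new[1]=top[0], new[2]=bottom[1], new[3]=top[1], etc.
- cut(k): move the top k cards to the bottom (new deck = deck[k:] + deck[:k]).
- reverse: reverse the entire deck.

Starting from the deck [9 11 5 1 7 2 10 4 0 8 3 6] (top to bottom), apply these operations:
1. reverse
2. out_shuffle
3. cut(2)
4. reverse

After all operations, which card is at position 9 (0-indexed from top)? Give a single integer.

After op 1 (reverse): [6 3 8 0 4 10 2 7 1 5 11 9]
After op 2 (out_shuffle): [6 2 3 7 8 1 0 5 4 11 10 9]
After op 3 (cut(2)): [3 7 8 1 0 5 4 11 10 9 6 2]
After op 4 (reverse): [2 6 9 10 11 4 5 0 1 8 7 3]
Position 9: card 8.

Answer: 8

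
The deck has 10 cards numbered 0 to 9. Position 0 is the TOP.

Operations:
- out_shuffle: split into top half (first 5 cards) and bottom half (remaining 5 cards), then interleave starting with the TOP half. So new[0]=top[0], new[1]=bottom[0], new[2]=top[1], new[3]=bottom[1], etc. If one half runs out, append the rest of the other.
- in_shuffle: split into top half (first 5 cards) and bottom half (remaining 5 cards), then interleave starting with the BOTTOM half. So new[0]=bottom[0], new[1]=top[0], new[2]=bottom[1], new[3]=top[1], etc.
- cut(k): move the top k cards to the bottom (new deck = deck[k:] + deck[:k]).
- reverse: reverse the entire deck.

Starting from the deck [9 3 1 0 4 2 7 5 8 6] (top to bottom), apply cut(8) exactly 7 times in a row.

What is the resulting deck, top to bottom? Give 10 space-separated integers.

Answer: 7 5 8 6 9 3 1 0 4 2

Derivation:
After op 1 (cut(8)): [8 6 9 3 1 0 4 2 7 5]
After op 2 (cut(8)): [7 5 8 6 9 3 1 0 4 2]
After op 3 (cut(8)): [4 2 7 5 8 6 9 3 1 0]
After op 4 (cut(8)): [1 0 4 2 7 5 8 6 9 3]
After op 5 (cut(8)): [9 3 1 0 4 2 7 5 8 6]
After op 6 (cut(8)): [8 6 9 3 1 0 4 2 7 5]
After op 7 (cut(8)): [7 5 8 6 9 3 1 0 4 2]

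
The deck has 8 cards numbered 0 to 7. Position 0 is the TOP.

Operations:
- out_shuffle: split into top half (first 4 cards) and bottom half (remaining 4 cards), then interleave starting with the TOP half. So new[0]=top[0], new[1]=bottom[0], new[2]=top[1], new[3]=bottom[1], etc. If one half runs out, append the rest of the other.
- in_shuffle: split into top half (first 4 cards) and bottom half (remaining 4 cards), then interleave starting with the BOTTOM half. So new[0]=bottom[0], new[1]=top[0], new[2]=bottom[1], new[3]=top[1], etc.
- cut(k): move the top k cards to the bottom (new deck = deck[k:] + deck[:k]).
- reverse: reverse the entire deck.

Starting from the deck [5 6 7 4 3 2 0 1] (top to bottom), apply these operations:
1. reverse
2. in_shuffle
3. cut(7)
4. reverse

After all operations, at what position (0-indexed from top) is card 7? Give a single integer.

Answer: 4

Derivation:
After op 1 (reverse): [1 0 2 3 4 7 6 5]
After op 2 (in_shuffle): [4 1 7 0 6 2 5 3]
After op 3 (cut(7)): [3 4 1 7 0 6 2 5]
After op 4 (reverse): [5 2 6 0 7 1 4 3]
Card 7 is at position 4.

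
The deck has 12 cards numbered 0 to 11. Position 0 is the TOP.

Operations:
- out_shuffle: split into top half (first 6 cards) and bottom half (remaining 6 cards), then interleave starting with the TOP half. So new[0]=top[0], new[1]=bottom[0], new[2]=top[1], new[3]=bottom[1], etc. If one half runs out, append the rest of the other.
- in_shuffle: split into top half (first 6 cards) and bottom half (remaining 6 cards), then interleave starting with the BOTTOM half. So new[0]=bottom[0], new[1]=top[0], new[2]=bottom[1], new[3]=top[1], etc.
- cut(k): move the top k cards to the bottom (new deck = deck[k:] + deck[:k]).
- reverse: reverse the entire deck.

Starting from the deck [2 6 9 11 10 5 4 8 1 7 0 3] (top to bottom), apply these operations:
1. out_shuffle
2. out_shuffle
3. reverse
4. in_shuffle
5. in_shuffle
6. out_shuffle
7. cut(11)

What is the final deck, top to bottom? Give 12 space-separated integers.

Answer: 5 4 0 10 1 9 2 3 7 11 8 6

Derivation:
After op 1 (out_shuffle): [2 4 6 8 9 1 11 7 10 0 5 3]
After op 2 (out_shuffle): [2 11 4 7 6 10 8 0 9 5 1 3]
After op 3 (reverse): [3 1 5 9 0 8 10 6 7 4 11 2]
After op 4 (in_shuffle): [10 3 6 1 7 5 4 9 11 0 2 8]
After op 5 (in_shuffle): [4 10 9 3 11 6 0 1 2 7 8 5]
After op 6 (out_shuffle): [4 0 10 1 9 2 3 7 11 8 6 5]
After op 7 (cut(11)): [5 4 0 10 1 9 2 3 7 11 8 6]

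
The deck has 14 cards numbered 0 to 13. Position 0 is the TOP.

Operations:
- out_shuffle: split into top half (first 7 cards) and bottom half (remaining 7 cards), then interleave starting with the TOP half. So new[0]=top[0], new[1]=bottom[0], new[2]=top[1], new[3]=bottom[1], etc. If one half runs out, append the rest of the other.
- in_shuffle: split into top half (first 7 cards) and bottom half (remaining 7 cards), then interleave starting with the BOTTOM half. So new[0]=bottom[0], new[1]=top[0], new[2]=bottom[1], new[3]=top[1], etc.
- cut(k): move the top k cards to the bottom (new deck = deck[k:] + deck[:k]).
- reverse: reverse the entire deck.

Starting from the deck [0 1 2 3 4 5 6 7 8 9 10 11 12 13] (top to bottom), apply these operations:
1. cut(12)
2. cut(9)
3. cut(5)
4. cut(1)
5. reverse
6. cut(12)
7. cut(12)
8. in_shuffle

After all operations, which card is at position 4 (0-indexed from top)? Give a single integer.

After op 1 (cut(12)): [12 13 0 1 2 3 4 5 6 7 8 9 10 11]
After op 2 (cut(9)): [7 8 9 10 11 12 13 0 1 2 3 4 5 6]
After op 3 (cut(5)): [12 13 0 1 2 3 4 5 6 7 8 9 10 11]
After op 4 (cut(1)): [13 0 1 2 3 4 5 6 7 8 9 10 11 12]
After op 5 (reverse): [12 11 10 9 8 7 6 5 4 3 2 1 0 13]
After op 6 (cut(12)): [0 13 12 11 10 9 8 7 6 5 4 3 2 1]
After op 7 (cut(12)): [2 1 0 13 12 11 10 9 8 7 6 5 4 3]
After op 8 (in_shuffle): [9 2 8 1 7 0 6 13 5 12 4 11 3 10]
Position 4: card 7.

Answer: 7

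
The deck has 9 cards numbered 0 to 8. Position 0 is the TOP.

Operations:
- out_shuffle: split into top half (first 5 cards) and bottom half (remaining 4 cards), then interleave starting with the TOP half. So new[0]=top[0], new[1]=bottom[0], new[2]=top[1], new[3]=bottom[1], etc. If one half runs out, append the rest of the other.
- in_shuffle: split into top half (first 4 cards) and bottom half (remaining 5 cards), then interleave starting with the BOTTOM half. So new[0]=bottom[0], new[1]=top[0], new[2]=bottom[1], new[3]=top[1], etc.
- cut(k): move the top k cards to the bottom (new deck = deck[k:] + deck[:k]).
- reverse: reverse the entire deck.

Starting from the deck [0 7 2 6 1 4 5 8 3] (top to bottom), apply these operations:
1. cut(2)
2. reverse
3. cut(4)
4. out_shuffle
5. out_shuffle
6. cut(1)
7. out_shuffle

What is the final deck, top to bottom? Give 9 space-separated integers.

Answer: 3 0 7 2 6 1 4 5 8

Derivation:
After op 1 (cut(2)): [2 6 1 4 5 8 3 0 7]
After op 2 (reverse): [7 0 3 8 5 4 1 6 2]
After op 3 (cut(4)): [5 4 1 6 2 7 0 3 8]
After op 4 (out_shuffle): [5 7 4 0 1 3 6 8 2]
After op 5 (out_shuffle): [5 3 7 6 4 8 0 2 1]
After op 6 (cut(1)): [3 7 6 4 8 0 2 1 5]
After op 7 (out_shuffle): [3 0 7 2 6 1 4 5 8]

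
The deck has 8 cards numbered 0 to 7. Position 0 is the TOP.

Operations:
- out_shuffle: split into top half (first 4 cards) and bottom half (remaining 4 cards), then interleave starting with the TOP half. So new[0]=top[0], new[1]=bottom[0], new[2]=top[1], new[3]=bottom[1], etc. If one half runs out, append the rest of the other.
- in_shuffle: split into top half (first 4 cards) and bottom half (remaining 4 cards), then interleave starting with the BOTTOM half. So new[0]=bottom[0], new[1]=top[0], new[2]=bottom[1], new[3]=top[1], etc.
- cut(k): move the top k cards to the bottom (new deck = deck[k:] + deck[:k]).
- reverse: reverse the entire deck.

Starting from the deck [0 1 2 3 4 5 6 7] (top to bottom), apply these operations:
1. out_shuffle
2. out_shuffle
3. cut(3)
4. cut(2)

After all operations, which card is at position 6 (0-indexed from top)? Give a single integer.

After op 1 (out_shuffle): [0 4 1 5 2 6 3 7]
After op 2 (out_shuffle): [0 2 4 6 1 3 5 7]
After op 3 (cut(3)): [6 1 3 5 7 0 2 4]
After op 4 (cut(2)): [3 5 7 0 2 4 6 1]
Position 6: card 6.

Answer: 6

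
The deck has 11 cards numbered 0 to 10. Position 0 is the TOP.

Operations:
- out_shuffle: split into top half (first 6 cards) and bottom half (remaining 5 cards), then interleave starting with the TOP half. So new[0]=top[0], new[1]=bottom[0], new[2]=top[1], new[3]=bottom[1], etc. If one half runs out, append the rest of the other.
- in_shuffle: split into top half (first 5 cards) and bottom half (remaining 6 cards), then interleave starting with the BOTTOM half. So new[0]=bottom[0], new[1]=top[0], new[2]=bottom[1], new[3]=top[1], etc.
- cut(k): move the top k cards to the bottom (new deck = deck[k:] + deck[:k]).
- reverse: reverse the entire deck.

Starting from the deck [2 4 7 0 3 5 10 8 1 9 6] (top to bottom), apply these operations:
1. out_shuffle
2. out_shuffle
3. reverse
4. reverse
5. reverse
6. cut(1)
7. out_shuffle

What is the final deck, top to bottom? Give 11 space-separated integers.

After op 1 (out_shuffle): [2 10 4 8 7 1 0 9 3 6 5]
After op 2 (out_shuffle): [2 0 10 9 4 3 8 6 7 5 1]
After op 3 (reverse): [1 5 7 6 8 3 4 9 10 0 2]
After op 4 (reverse): [2 0 10 9 4 3 8 6 7 5 1]
After op 5 (reverse): [1 5 7 6 8 3 4 9 10 0 2]
After op 6 (cut(1)): [5 7 6 8 3 4 9 10 0 2 1]
After op 7 (out_shuffle): [5 9 7 10 6 0 8 2 3 1 4]

Answer: 5 9 7 10 6 0 8 2 3 1 4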